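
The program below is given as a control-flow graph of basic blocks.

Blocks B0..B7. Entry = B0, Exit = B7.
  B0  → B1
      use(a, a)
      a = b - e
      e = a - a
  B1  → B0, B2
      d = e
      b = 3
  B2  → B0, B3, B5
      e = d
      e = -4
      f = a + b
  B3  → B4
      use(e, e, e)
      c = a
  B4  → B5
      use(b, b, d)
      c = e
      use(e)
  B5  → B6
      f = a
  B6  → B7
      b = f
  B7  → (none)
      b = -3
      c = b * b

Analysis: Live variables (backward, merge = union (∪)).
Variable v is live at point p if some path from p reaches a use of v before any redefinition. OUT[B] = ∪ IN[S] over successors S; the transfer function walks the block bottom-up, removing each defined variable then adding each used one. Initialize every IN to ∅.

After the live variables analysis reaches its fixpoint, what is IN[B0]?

Answer: {a, b, e}

Working:
Converged values:
  B0:  IN={a, b, e}  OUT={a, e}
  B1:  IN={a, e}  OUT={a, b, d, e}
  B2:  IN={a, b, d}  OUT={a, b, d, e}
  B3:  IN={a, b, d, e}  OUT={a, b, d, e}
  B4:  IN={a, b, d, e}  OUT={a}
  B5:  IN={a}  OUT={f}
  B6:  IN={f}  OUT={}
  B7:  IN={}  OUT={}

Merge at B0: OUT[B0] = IN[B1] = {a, e}
Applying B0's transfer function to that OUT value gives IN[B0] (row B0 above).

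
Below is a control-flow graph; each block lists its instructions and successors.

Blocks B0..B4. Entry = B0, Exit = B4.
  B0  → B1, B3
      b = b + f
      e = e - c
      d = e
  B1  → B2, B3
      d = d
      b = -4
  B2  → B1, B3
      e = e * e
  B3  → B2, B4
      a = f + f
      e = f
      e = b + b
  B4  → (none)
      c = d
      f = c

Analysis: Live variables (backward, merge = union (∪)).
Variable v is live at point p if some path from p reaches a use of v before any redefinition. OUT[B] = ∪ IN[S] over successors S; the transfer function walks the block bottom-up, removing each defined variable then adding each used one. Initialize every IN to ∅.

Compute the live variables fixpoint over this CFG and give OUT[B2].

Answer: {b, d, e, f}

Trace:
Converged values:
  B0: | IN={b, c, e, f} | OUT={b, d, e, f}
  B1: | IN={d, e, f} | OUT={b, d, e, f}
  B2: | IN={b, d, e, f} | OUT={b, d, e, f}
  B3: | IN={b, d, f} | OUT={b, d, e, f}
  B4: | IN={d} | OUT={}

Merge at B2: OUT[B2] = IN[B1] ⊔ IN[B3] = {b, d, e, f}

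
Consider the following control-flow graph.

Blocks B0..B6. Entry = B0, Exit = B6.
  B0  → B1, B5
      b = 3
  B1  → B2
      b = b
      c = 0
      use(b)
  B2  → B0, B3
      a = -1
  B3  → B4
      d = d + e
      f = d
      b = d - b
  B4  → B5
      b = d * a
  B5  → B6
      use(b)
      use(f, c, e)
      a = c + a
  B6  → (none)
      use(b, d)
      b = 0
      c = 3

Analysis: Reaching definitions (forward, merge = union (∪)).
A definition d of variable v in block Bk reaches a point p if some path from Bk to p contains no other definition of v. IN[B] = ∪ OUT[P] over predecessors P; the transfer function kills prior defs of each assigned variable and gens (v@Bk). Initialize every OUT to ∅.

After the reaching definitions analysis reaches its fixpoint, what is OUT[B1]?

Per-block solution:
  B0:   IN={a@B2, b@B1, c@B1}   OUT={a@B2, b@B0, c@B1}
  B1:   IN={a@B2, b@B0, c@B1}   OUT={a@B2, b@B1, c@B1}
  B2:   IN={a@B2, b@B1, c@B1}   OUT={a@B2, b@B1, c@B1}
  B3:   IN={a@B2, b@B1, c@B1}   OUT={a@B2, b@B3, c@B1, d@B3, f@B3}
  B4:   IN={a@B2, b@B3, c@B1, d@B3, f@B3}   OUT={a@B2, b@B4, c@B1, d@B3, f@B3}
  B5:   IN={a@B2, b@B0, b@B4, c@B1, d@B3, f@B3}   OUT={a@B5, b@B0, b@B4, c@B1, d@B3, f@B3}
  B6:   IN={a@B5, b@B0, b@B4, c@B1, d@B3, f@B3}   OUT={a@B5, b@B6, c@B6, d@B3, f@B3}

Merge at B1: IN[B1] = OUT[B0] = {a@B2, b@B0, c@B1}
Applying B1's transfer function to that IN value gives OUT[B1] (row B1 above).

Answer: {a@B2, b@B1, c@B1}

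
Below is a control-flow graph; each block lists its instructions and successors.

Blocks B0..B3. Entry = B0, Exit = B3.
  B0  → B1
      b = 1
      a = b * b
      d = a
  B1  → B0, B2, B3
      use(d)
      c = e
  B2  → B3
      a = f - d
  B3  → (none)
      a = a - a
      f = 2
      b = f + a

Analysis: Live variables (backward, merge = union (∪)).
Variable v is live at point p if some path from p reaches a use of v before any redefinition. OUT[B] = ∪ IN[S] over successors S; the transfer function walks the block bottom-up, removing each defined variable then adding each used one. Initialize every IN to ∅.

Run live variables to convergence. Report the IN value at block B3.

Answer: {a}

Working:
Fixpoint table:
  B0: | IN={e, f} | OUT={a, d, e, f}
  B1: | IN={a, d, e, f} | OUT={a, d, e, f}
  B2: | IN={d, f} | OUT={a}
  B3: | IN={a} | OUT={}

B3 is the boundary node: OUT[B3] = {}
Applying B3's transfer function to that OUT value gives IN[B3] (row B3 above).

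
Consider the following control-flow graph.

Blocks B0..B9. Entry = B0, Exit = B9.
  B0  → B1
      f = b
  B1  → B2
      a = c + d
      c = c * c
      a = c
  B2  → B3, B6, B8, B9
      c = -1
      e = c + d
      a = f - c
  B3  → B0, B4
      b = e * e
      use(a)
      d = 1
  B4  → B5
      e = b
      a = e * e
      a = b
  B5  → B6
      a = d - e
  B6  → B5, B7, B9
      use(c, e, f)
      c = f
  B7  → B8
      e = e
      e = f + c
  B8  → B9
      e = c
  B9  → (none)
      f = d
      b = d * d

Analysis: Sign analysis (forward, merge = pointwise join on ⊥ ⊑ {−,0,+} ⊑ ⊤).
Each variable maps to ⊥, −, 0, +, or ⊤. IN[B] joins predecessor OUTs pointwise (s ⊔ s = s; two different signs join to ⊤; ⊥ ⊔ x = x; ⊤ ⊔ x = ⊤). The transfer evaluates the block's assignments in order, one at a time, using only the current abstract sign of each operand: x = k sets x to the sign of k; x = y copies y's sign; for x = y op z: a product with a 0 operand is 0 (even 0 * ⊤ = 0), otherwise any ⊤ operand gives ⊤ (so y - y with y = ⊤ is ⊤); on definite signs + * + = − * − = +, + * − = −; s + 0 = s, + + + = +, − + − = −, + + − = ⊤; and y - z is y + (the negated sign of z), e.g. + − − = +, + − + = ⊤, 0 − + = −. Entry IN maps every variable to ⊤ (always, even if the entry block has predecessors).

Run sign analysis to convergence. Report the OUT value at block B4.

Answer: {a: ⊤, b: ⊤, c: -, d: +, e: ⊤, f: ⊤}

Trace:
Fixpoint table:
  B0:   IN=(all ⊤)   OUT=(all ⊤)
  B1:   IN=(all ⊤)   OUT=(all ⊤)
  B2:   IN=(all ⊤)   OUT={c:-; rest ⊤}
  B3:   IN={c:-; rest ⊤}   OUT={c:-, d:+; rest ⊤}
  B4:   IN={c:-, d:+; rest ⊤}   OUT={c:-, d:+; rest ⊤}
  B5:   IN=(all ⊤)   OUT=(all ⊤)
  B6:   IN=(all ⊤)   OUT=(all ⊤)
  B7:   IN=(all ⊤)   OUT=(all ⊤)
  B8:   IN=(all ⊤)   OUT=(all ⊤)
  B9:   IN=(all ⊤)   OUT=(all ⊤)

Merge at B4: IN[B4] = OUT[B3] = {a: ⊤, b: ⊤, c: -, d: +, e: ⊤, f: ⊤}
Applying B4's transfer function to that IN value gives OUT[B4] (row B4 above).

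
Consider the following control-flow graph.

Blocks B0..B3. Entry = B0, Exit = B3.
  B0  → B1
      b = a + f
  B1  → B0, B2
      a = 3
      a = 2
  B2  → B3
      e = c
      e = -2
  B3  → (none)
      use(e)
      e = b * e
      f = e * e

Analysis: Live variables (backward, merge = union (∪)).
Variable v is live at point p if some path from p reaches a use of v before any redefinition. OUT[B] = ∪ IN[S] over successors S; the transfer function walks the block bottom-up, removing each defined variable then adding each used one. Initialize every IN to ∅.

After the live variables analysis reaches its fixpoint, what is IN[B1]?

Fixpoint table:
  B0: | IN={a, c, f} | OUT={b, c, f}
  B1: | IN={b, c, f} | OUT={a, b, c, f}
  B2: | IN={b, c} | OUT={b, e}
  B3: | IN={b, e} | OUT={}

Merge at B1: OUT[B1] = IN[B0] ⊔ IN[B2] = {a, b, c, f}
Applying B1's transfer function to that OUT value gives IN[B1] (row B1 above).

Answer: {b, c, f}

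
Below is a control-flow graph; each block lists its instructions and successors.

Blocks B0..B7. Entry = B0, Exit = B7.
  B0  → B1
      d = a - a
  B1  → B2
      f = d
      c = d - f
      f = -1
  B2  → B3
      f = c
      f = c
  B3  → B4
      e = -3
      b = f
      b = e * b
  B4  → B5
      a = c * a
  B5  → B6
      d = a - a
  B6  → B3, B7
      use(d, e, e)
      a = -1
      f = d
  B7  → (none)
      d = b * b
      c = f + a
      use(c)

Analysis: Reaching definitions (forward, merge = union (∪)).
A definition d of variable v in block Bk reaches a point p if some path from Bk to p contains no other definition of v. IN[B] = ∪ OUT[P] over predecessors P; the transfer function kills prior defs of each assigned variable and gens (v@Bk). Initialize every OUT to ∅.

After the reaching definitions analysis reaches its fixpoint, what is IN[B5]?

Converged values:
  B0:  IN={}  OUT={d@B0}
  B1:  IN={d@B0}  OUT={c@B1, d@B0, f@B1}
  B2:  IN={c@B1, d@B0, f@B1}  OUT={c@B1, d@B0, f@B2}
  B3:  IN={a@B6, b@B3, c@B1, d@B0, d@B5, e@B3, f@B2, f@B6}  OUT={a@B6, b@B3, c@B1, d@B0, d@B5, e@B3, f@B2, f@B6}
  B4:  IN={a@B6, b@B3, c@B1, d@B0, d@B5, e@B3, f@B2, f@B6}  OUT={a@B4, b@B3, c@B1, d@B0, d@B5, e@B3, f@B2, f@B6}
  B5:  IN={a@B4, b@B3, c@B1, d@B0, d@B5, e@B3, f@B2, f@B6}  OUT={a@B4, b@B3, c@B1, d@B5, e@B3, f@B2, f@B6}
  B6:  IN={a@B4, b@B3, c@B1, d@B5, e@B3, f@B2, f@B6}  OUT={a@B6, b@B3, c@B1, d@B5, e@B3, f@B6}
  B7:  IN={a@B6, b@B3, c@B1, d@B5, e@B3, f@B6}  OUT={a@B6, b@B3, c@B7, d@B7, e@B3, f@B6}

Merge at B5: IN[B5] = OUT[B4] = {a@B4, b@B3, c@B1, d@B0, d@B5, e@B3, f@B2, f@B6}

Answer: {a@B4, b@B3, c@B1, d@B0, d@B5, e@B3, f@B2, f@B6}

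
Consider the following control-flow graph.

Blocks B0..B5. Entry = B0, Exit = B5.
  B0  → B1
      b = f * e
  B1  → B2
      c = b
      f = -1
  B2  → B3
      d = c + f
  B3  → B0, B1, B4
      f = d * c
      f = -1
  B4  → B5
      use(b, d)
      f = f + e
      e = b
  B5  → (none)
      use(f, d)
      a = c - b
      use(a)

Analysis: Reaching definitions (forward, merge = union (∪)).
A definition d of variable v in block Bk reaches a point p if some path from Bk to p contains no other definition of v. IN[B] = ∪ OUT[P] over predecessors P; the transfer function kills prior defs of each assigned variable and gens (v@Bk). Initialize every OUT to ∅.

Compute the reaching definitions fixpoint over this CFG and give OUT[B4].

Per-block solution:
  B0:  IN={b@B0, c@B1, d@B2, f@B3}  OUT={b@B0, c@B1, d@B2, f@B3}
  B1:  IN={b@B0, c@B1, d@B2, f@B3}  OUT={b@B0, c@B1, d@B2, f@B1}
  B2:  IN={b@B0, c@B1, d@B2, f@B1}  OUT={b@B0, c@B1, d@B2, f@B1}
  B3:  IN={b@B0, c@B1, d@B2, f@B1}  OUT={b@B0, c@B1, d@B2, f@B3}
  B4:  IN={b@B0, c@B1, d@B2, f@B3}  OUT={b@B0, c@B1, d@B2, e@B4, f@B4}
  B5:  IN={b@B0, c@B1, d@B2, e@B4, f@B4}  OUT={a@B5, b@B0, c@B1, d@B2, e@B4, f@B4}

Merge at B4: IN[B4] = OUT[B3] = {b@B0, c@B1, d@B2, f@B3}
Applying B4's transfer function to that IN value gives OUT[B4] (row B4 above).

Answer: {b@B0, c@B1, d@B2, e@B4, f@B4}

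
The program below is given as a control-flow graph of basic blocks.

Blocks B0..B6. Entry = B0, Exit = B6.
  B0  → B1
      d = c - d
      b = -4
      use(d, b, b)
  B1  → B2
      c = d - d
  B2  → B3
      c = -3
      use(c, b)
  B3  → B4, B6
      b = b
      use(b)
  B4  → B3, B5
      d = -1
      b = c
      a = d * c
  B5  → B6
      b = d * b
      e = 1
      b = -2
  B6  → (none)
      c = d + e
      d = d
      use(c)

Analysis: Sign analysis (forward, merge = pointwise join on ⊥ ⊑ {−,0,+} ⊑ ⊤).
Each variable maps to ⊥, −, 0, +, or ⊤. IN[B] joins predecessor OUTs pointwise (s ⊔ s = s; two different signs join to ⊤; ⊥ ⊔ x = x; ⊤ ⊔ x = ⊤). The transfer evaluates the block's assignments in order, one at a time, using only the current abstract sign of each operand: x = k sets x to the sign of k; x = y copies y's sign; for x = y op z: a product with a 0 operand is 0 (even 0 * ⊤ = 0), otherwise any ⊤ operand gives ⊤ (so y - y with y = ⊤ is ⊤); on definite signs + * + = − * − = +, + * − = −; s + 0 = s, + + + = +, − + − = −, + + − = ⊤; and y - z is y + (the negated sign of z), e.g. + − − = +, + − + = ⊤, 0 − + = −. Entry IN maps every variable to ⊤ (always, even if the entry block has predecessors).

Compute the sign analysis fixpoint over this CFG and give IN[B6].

Answer: {a: ⊤, b: -, c: -, d: ⊤, e: ⊤, f: ⊤}

Trace:
Per-block solution:
  B0:  IN=(all ⊤)  OUT={b:-; rest ⊤}
  B1:  IN={b:-; rest ⊤}  OUT={b:-; rest ⊤}
  B2:  IN={b:-; rest ⊤}  OUT={b:-, c:-; rest ⊤}
  B3:  IN={b:-, c:-; rest ⊤}  OUT={b:-, c:-; rest ⊤}
  B4:  IN={b:-, c:-; rest ⊤}  OUT={a:+, b:-, c:-, d:-; rest ⊤}
  B5:  IN={a:+, b:-, c:-, d:-; rest ⊤}  OUT={a:+, b:-, c:-, d:-, e:+; rest ⊤}
  B6:  IN={b:-, c:-; rest ⊤}  OUT={b:-; rest ⊤}

Merge at B6: IN[B6] = OUT[B3] ⊔ OUT[B5] = {a: ⊤, b: -, c: -, d: ⊤, e: ⊤, f: ⊤}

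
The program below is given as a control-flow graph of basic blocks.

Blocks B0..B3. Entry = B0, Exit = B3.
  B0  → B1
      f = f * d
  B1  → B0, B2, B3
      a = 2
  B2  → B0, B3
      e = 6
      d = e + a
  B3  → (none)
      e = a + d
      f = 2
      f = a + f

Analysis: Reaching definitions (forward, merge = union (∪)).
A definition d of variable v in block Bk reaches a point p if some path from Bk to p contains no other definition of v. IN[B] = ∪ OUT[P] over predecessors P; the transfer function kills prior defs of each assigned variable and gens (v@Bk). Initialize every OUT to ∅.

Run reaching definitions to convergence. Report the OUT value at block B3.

Per-block solution:
  B0:   IN={a@B1, d@B2, e@B2, f@B0}   OUT={a@B1, d@B2, e@B2, f@B0}
  B1:   IN={a@B1, d@B2, e@B2, f@B0}   OUT={a@B1, d@B2, e@B2, f@B0}
  B2:   IN={a@B1, d@B2, e@B2, f@B0}   OUT={a@B1, d@B2, e@B2, f@B0}
  B3:   IN={a@B1, d@B2, e@B2, f@B0}   OUT={a@B1, d@B2, e@B3, f@B3}

Merge at B3: IN[B3] = OUT[B1] ⊔ OUT[B2] = {a@B1, d@B2, e@B2, f@B0}
Applying B3's transfer function to that IN value gives OUT[B3] (row B3 above).

Answer: {a@B1, d@B2, e@B3, f@B3}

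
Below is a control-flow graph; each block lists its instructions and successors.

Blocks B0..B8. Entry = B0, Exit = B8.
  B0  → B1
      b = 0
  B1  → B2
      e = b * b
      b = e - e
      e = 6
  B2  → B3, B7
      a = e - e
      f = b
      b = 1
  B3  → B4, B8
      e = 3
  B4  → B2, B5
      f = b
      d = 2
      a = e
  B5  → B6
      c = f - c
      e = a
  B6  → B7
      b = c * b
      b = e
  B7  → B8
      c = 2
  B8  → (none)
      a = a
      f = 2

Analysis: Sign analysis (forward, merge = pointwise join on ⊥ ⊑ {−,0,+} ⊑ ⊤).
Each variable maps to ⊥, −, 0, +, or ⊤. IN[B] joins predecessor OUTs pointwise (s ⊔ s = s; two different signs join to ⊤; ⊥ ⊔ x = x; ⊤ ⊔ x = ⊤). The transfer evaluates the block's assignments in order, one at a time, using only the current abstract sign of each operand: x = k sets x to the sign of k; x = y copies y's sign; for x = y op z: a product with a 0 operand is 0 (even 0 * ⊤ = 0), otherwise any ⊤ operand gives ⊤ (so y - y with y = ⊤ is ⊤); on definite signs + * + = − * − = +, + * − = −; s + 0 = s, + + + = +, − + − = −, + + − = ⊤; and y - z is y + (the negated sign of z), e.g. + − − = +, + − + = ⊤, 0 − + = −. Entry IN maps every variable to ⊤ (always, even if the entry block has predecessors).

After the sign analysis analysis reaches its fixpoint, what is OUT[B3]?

Fixpoint table:
  B0: | IN=(all ⊤) | OUT={b:0; rest ⊤}
  B1: | IN={b:0; rest ⊤} | OUT={b:0, e:+; rest ⊤}
  B2: | IN={e:+; rest ⊤} | OUT={b:+, e:+; rest ⊤}
  B3: | IN={b:+, e:+; rest ⊤} | OUT={b:+, e:+; rest ⊤}
  B4: | IN={b:+, e:+; rest ⊤} | OUT={a:+, b:+, d:+, e:+, f:+; rest ⊤}
  B5: | IN={a:+, b:+, d:+, e:+, f:+; rest ⊤} | OUT={a:+, b:+, d:+, e:+, f:+; rest ⊤}
  B6: | IN={a:+, b:+, d:+, e:+, f:+; rest ⊤} | OUT={a:+, b:+, d:+, e:+, f:+; rest ⊤}
  B7: | IN={b:+, e:+; rest ⊤} | OUT={b:+, c:+, e:+; rest ⊤}
  B8: | IN={b:+, e:+; rest ⊤} | OUT={b:+, e:+, f:+; rest ⊤}

Merge at B3: IN[B3] = OUT[B2] = {a: ⊤, b: +, c: ⊤, d: ⊤, e: +, f: ⊤}
Applying B3's transfer function to that IN value gives OUT[B3] (row B3 above).

Answer: {a: ⊤, b: +, c: ⊤, d: ⊤, e: +, f: ⊤}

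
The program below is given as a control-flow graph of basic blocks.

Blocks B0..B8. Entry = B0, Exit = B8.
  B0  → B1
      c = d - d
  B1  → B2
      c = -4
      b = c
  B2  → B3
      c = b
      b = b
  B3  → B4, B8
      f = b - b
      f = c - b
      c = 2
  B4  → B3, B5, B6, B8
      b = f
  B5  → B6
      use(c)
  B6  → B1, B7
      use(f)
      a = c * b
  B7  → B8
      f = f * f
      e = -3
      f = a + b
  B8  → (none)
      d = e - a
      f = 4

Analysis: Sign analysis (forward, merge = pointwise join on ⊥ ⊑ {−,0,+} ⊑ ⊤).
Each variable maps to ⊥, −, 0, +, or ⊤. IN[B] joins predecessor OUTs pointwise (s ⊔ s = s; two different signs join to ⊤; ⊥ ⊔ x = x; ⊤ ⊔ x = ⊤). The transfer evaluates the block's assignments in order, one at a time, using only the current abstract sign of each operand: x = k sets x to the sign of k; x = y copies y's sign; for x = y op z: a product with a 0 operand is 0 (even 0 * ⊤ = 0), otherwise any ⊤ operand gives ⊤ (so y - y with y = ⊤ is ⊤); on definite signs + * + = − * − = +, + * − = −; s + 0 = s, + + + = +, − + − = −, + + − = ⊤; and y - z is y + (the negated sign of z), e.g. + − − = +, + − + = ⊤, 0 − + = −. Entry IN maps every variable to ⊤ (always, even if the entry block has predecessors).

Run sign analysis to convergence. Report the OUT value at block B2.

Converged values:
  B0:   IN=(all ⊤)   OUT=(all ⊤)
  B1:   IN=(all ⊤)   OUT={b:-, c:-; rest ⊤}
  B2:   IN={b:-, c:-; rest ⊤}   OUT={b:-, c:-; rest ⊤}
  B3:   IN=(all ⊤)   OUT={c:+; rest ⊤}
  B4:   IN={c:+; rest ⊤}   OUT={c:+; rest ⊤}
  B5:   IN={c:+; rest ⊤}   OUT={c:+; rest ⊤}
  B6:   IN={c:+; rest ⊤}   OUT={c:+; rest ⊤}
  B7:   IN={c:+; rest ⊤}   OUT={c:+, e:-; rest ⊤}
  B8:   IN={c:+; rest ⊤}   OUT={c:+, f:+; rest ⊤}

Merge at B2: IN[B2] = OUT[B1] = {a: ⊤, b: -, c: -, d: ⊤, e: ⊤, f: ⊤}
Applying B2's transfer function to that IN value gives OUT[B2] (row B2 above).

Answer: {a: ⊤, b: -, c: -, d: ⊤, e: ⊤, f: ⊤}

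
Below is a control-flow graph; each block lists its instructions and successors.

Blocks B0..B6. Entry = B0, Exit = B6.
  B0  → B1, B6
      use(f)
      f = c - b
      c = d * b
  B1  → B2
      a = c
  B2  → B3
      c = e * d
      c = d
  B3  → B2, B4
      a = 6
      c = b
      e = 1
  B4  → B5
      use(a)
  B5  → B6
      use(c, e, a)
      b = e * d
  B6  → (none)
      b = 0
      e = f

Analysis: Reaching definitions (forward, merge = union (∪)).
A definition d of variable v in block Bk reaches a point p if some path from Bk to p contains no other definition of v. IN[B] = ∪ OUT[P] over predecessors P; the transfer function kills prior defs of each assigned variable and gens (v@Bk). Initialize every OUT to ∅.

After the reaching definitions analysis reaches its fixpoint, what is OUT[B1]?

Converged values:
  B0: | IN={} | OUT={c@B0, f@B0}
  B1: | IN={c@B0, f@B0} | OUT={a@B1, c@B0, f@B0}
  B2: | IN={a@B1, a@B3, c@B0, c@B3, e@B3, f@B0} | OUT={a@B1, a@B3, c@B2, e@B3, f@B0}
  B3: | IN={a@B1, a@B3, c@B2, e@B3, f@B0} | OUT={a@B3, c@B3, e@B3, f@B0}
  B4: | IN={a@B3, c@B3, e@B3, f@B0} | OUT={a@B3, c@B3, e@B3, f@B0}
  B5: | IN={a@B3, c@B3, e@B3, f@B0} | OUT={a@B3, b@B5, c@B3, e@B3, f@B0}
  B6: | IN={a@B3, b@B5, c@B0, c@B3, e@B3, f@B0} | OUT={a@B3, b@B6, c@B0, c@B3, e@B6, f@B0}

Merge at B1: IN[B1] = OUT[B0] = {c@B0, f@B0}
Applying B1's transfer function to that IN value gives OUT[B1] (row B1 above).

Answer: {a@B1, c@B0, f@B0}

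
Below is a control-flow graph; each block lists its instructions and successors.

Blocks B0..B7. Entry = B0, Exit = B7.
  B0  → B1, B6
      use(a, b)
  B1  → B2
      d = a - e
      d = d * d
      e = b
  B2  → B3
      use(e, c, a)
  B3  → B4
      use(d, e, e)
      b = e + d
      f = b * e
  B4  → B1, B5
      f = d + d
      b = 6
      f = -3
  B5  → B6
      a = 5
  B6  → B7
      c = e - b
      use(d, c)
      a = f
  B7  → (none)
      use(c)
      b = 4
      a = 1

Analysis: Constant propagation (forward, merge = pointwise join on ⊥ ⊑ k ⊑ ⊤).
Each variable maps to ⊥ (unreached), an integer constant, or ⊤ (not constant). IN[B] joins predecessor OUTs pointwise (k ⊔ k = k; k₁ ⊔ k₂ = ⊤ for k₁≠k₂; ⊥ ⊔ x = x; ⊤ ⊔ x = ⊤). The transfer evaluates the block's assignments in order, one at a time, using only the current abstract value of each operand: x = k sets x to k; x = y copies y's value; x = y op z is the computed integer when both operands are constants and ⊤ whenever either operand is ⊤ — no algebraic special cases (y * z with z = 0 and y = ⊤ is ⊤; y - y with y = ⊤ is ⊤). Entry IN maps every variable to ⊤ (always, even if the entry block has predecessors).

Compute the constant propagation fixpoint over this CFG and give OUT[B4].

Converged values:
  B0:  IN=(all ⊤)  OUT=(all ⊤)
  B1:  IN=(all ⊤)  OUT=(all ⊤)
  B2:  IN=(all ⊤)  OUT=(all ⊤)
  B3:  IN=(all ⊤)  OUT=(all ⊤)
  B4:  IN=(all ⊤)  OUT={b:6, f:-3; rest ⊤}
  B5:  IN={b:6, f:-3; rest ⊤}  OUT={a:5, b:6, f:-3; rest ⊤}
  B6:  IN=(all ⊤)  OUT=(all ⊤)
  B7:  IN=(all ⊤)  OUT={a:1, b:4; rest ⊤}

Merge at B4: IN[B4] = OUT[B3] = {a: ⊤, b: ⊤, c: ⊤, d: ⊤, e: ⊤, f: ⊤}
Applying B4's transfer function to that IN value gives OUT[B4] (row B4 above).

Answer: {a: ⊤, b: 6, c: ⊤, d: ⊤, e: ⊤, f: -3}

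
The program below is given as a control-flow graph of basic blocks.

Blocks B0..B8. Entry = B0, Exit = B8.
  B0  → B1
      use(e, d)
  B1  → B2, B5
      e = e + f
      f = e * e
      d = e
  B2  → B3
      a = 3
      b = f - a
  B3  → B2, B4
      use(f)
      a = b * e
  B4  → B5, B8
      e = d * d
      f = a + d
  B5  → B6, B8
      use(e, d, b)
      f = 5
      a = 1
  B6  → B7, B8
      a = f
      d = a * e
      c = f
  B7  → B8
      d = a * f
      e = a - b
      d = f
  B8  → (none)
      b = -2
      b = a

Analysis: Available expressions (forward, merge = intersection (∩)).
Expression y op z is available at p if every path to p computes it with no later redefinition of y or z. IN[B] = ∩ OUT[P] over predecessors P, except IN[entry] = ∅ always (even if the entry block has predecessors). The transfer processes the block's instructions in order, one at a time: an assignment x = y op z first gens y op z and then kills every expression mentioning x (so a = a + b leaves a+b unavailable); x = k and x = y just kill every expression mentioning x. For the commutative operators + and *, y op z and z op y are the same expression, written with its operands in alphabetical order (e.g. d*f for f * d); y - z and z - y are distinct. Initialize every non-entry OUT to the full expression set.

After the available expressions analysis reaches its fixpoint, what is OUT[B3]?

Answer: {b*e, e*e}

Trace:
Converged values:
  B0: | IN={} | OUT={}
  B1: | IN={} | OUT={e*e}
  B2: | IN={e*e} | OUT={e*e, f-a}
  B3: | IN={e*e, f-a} | OUT={b*e, e*e}
  B4: | IN={b*e, e*e} | OUT={a+d, d*d}
  B5: | IN={} | OUT={}
  B6: | IN={} | OUT={a*e}
  B7: | IN={a*e} | OUT={a*f, a-b}
  B8: | IN={} | OUT={}

Merge at B3: IN[B3] = OUT[B2] = {e*e, f-a}
Applying B3's transfer function to that IN value gives OUT[B3] (row B3 above).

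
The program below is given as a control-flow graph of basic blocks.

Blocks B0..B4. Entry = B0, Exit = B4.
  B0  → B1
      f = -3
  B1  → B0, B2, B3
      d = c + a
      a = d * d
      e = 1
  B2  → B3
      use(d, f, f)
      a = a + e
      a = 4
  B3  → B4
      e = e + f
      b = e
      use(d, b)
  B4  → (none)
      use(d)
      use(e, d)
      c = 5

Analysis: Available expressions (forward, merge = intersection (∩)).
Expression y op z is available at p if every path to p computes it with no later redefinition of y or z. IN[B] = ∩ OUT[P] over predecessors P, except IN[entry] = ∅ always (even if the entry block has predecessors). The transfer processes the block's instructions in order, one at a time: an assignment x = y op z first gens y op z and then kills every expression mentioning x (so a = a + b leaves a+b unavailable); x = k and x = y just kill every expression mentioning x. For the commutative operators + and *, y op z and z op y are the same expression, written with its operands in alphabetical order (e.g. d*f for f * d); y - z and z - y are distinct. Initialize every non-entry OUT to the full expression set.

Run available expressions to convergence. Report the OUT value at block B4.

Fixpoint table:
  B0: | IN={} | OUT={}
  B1: | IN={} | OUT={d*d}
  B2: | IN={d*d} | OUT={d*d}
  B3: | IN={d*d} | OUT={d*d}
  B4: | IN={d*d} | OUT={d*d}

Merge at B4: IN[B4] = OUT[B3] = {d*d}
Applying B4's transfer function to that IN value gives OUT[B4] (row B4 above).

Answer: {d*d}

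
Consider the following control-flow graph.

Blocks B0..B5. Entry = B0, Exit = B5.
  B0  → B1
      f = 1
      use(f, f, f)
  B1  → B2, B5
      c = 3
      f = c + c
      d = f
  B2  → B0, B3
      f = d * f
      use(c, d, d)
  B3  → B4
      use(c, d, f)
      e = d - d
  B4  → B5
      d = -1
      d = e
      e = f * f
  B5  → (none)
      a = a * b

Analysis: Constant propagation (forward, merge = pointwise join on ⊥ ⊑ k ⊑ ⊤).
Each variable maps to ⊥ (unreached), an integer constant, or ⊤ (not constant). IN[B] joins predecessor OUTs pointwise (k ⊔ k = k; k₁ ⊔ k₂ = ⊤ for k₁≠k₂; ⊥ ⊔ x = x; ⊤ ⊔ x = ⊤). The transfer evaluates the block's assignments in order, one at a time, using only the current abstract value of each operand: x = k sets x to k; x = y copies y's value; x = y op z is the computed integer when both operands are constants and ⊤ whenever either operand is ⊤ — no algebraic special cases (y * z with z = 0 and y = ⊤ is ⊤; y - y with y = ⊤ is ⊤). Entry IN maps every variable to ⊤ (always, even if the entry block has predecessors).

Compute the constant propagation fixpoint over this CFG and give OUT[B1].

Answer: {a: ⊤, b: ⊤, c: 3, d: 6, e: ⊤, f: 6}

Working:
Per-block solution:
  B0:  IN=(all ⊤)  OUT={f:1; rest ⊤}
  B1:  IN={f:1; rest ⊤}  OUT={c:3, d:6, f:6; rest ⊤}
  B2:  IN={c:3, d:6, f:6; rest ⊤}  OUT={c:3, d:6, f:36; rest ⊤}
  B3:  IN={c:3, d:6, f:36; rest ⊤}  OUT={c:3, d:6, e:0, f:36; rest ⊤}
  B4:  IN={c:3, d:6, e:0, f:36; rest ⊤}  OUT={c:3, d:0, e:1296, f:36; rest ⊤}
  B5:  IN={c:3; rest ⊤}  OUT={c:3; rest ⊤}

Merge at B1: IN[B1] = OUT[B0] = {a: ⊤, b: ⊤, c: ⊤, d: ⊤, e: ⊤, f: 1}
Applying B1's transfer function to that IN value gives OUT[B1] (row B1 above).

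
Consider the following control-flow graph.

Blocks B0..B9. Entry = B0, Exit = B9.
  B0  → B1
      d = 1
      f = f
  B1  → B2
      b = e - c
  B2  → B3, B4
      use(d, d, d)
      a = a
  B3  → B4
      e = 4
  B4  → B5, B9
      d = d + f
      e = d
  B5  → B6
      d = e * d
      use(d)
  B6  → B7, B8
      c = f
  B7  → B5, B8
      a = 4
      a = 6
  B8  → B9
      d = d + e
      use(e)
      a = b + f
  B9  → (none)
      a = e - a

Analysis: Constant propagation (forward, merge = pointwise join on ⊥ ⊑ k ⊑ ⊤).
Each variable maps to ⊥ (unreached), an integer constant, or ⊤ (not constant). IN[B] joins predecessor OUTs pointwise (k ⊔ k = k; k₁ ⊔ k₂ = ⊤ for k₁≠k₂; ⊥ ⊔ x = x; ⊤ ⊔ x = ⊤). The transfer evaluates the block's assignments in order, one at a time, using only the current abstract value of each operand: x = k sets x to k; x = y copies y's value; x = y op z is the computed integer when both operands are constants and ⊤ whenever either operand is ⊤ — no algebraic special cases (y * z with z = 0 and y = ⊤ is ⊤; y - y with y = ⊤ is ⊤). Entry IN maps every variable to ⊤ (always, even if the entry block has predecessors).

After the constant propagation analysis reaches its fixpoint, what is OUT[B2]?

Answer: {a: ⊤, b: ⊤, c: ⊤, d: 1, e: ⊤, f: ⊤}

Derivation:
Converged values:
  B0:   IN=(all ⊤)   OUT={d:1; rest ⊤}
  B1:   IN={d:1; rest ⊤}   OUT={d:1; rest ⊤}
  B2:   IN={d:1; rest ⊤}   OUT={d:1; rest ⊤}
  B3:   IN={d:1; rest ⊤}   OUT={d:1, e:4; rest ⊤}
  B4:   IN={d:1; rest ⊤}   OUT=(all ⊤)
  B5:   IN=(all ⊤)   OUT=(all ⊤)
  B6:   IN=(all ⊤)   OUT=(all ⊤)
  B7:   IN=(all ⊤)   OUT={a:6; rest ⊤}
  B8:   IN=(all ⊤)   OUT=(all ⊤)
  B9:   IN=(all ⊤)   OUT=(all ⊤)

Merge at B2: IN[B2] = OUT[B1] = {a: ⊤, b: ⊤, c: ⊤, d: 1, e: ⊤, f: ⊤}
Applying B2's transfer function to that IN value gives OUT[B2] (row B2 above).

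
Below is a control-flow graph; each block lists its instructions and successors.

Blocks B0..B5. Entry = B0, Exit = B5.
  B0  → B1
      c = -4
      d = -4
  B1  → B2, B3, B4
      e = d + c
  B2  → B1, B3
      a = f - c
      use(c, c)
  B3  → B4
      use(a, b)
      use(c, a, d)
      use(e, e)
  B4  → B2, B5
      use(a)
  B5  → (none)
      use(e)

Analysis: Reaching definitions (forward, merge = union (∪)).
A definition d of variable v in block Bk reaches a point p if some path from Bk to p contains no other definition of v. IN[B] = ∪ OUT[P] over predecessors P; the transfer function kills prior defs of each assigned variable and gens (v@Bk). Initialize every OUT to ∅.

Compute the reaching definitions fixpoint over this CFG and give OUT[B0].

Fixpoint table:
  B0:   IN={}   OUT={c@B0, d@B0}
  B1:   IN={a@B2, c@B0, d@B0, e@B1}   OUT={a@B2, c@B0, d@B0, e@B1}
  B2:   IN={a@B2, c@B0, d@B0, e@B1}   OUT={a@B2, c@B0, d@B0, e@B1}
  B3:   IN={a@B2, c@B0, d@B0, e@B1}   OUT={a@B2, c@B0, d@B0, e@B1}
  B4:   IN={a@B2, c@B0, d@B0, e@B1}   OUT={a@B2, c@B0, d@B0, e@B1}
  B5:   IN={a@B2, c@B0, d@B0, e@B1}   OUT={a@B2, c@B0, d@B0, e@B1}

B0 is the boundary node: IN[B0] = {}
Applying B0's transfer function to that IN value gives OUT[B0] (row B0 above).

Answer: {c@B0, d@B0}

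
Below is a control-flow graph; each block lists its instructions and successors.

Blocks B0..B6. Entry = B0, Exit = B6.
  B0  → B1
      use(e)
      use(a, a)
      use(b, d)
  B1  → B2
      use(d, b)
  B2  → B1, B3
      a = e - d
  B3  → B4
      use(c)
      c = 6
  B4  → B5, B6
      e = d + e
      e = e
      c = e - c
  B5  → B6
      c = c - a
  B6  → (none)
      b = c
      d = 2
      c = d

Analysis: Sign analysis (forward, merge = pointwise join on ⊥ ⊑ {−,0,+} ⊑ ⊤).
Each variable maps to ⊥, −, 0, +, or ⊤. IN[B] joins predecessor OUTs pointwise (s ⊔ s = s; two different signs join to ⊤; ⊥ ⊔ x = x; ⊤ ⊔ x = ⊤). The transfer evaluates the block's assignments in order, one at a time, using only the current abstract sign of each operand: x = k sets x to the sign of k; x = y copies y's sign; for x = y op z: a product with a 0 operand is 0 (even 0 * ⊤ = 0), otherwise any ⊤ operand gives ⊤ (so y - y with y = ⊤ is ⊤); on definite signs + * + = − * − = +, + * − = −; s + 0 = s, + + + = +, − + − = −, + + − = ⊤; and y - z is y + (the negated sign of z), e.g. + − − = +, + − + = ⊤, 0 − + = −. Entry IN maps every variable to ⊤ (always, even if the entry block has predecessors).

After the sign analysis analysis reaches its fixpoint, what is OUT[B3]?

Per-block solution:
  B0:   IN=(all ⊤)   OUT=(all ⊤)
  B1:   IN=(all ⊤)   OUT=(all ⊤)
  B2:   IN=(all ⊤)   OUT=(all ⊤)
  B3:   IN=(all ⊤)   OUT={c:+; rest ⊤}
  B4:   IN={c:+; rest ⊤}   OUT=(all ⊤)
  B5:   IN=(all ⊤)   OUT=(all ⊤)
  B6:   IN=(all ⊤)   OUT={c:+, d:+; rest ⊤}

Merge at B3: IN[B3] = OUT[B2] = {a: ⊤, b: ⊤, c: ⊤, d: ⊤, e: ⊤, f: ⊤}
Applying B3's transfer function to that IN value gives OUT[B3] (row B3 above).

Answer: {a: ⊤, b: ⊤, c: +, d: ⊤, e: ⊤, f: ⊤}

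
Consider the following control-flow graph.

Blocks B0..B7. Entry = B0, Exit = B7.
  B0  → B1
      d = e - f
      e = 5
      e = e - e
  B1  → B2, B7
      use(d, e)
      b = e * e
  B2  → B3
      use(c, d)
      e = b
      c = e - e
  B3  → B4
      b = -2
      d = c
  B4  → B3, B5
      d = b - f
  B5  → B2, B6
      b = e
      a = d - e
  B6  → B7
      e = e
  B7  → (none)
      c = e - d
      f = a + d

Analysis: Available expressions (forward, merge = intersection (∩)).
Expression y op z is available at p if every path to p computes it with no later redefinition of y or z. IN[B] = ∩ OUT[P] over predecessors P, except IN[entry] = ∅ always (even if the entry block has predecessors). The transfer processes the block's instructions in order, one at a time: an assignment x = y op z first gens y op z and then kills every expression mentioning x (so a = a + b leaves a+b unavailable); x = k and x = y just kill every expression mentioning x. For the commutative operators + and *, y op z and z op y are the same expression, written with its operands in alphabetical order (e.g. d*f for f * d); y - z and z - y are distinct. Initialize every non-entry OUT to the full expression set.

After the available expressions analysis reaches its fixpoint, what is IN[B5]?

Converged values:
  B0: | IN={} | OUT={}
  B1: | IN={} | OUT={e*e}
  B2: | IN={} | OUT={e-e}
  B3: | IN={e-e} | OUT={e-e}
  B4: | IN={e-e} | OUT={b-f, e-e}
  B5: | IN={b-f, e-e} | OUT={d-e, e-e}
  B6: | IN={d-e, e-e} | OUT={}
  B7: | IN={} | OUT={a+d, e-d}

Merge at B5: IN[B5] = OUT[B4] = {b-f, e-e}

Answer: {b-f, e-e}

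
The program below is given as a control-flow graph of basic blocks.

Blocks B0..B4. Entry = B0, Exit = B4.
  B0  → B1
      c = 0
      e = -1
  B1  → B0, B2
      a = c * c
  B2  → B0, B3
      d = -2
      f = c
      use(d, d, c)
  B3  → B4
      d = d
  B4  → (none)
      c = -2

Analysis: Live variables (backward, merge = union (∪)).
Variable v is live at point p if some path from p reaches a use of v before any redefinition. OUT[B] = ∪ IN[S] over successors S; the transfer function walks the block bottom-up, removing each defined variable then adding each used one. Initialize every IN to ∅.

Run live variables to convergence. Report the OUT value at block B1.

Answer: {c}

Working:
Converged values:
  B0:   IN={}   OUT={c}
  B1:   IN={c}   OUT={c}
  B2:   IN={c}   OUT={d}
  B3:   IN={d}   OUT={}
  B4:   IN={}   OUT={}

Merge at B1: OUT[B1] = IN[B0] ⊔ IN[B2] = {c}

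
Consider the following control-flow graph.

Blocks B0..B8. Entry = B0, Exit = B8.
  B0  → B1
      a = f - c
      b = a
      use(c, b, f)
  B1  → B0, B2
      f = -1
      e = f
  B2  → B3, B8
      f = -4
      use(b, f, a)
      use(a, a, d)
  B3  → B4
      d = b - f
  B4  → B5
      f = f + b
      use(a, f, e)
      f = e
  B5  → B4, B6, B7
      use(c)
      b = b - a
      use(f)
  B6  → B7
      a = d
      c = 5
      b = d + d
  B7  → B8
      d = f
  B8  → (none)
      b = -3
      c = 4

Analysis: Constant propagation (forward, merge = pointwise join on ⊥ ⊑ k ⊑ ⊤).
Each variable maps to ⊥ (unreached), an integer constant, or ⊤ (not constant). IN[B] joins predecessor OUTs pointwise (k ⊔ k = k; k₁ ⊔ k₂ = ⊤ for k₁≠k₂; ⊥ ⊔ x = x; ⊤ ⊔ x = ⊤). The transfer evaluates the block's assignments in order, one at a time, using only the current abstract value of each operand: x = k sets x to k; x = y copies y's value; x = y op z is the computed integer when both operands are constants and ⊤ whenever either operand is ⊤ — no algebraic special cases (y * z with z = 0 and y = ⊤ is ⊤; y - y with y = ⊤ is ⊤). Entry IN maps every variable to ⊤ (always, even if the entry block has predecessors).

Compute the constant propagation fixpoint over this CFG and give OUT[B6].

Converged values:
  B0: | IN=(all ⊤) | OUT=(all ⊤)
  B1: | IN=(all ⊤) | OUT={e:-1, f:-1; rest ⊤}
  B2: | IN={e:-1, f:-1; rest ⊤} | OUT={e:-1, f:-4; rest ⊤}
  B3: | IN={e:-1, f:-4; rest ⊤} | OUT={e:-1, f:-4; rest ⊤}
  B4: | IN={e:-1; rest ⊤} | OUT={e:-1, f:-1; rest ⊤}
  B5: | IN={e:-1, f:-1; rest ⊤} | OUT={e:-1, f:-1; rest ⊤}
  B6: | IN={e:-1, f:-1; rest ⊤} | OUT={c:5, e:-1, f:-1; rest ⊤}
  B7: | IN={e:-1, f:-1; rest ⊤} | OUT={d:-1, e:-1, f:-1; rest ⊤}
  B8: | IN={e:-1; rest ⊤} | OUT={b:-3, c:4, e:-1; rest ⊤}

Merge at B6: IN[B6] = OUT[B5] = {a: ⊤, b: ⊤, c: ⊤, d: ⊤, e: -1, f: -1}
Applying B6's transfer function to that IN value gives OUT[B6] (row B6 above).

Answer: {a: ⊤, b: ⊤, c: 5, d: ⊤, e: -1, f: -1}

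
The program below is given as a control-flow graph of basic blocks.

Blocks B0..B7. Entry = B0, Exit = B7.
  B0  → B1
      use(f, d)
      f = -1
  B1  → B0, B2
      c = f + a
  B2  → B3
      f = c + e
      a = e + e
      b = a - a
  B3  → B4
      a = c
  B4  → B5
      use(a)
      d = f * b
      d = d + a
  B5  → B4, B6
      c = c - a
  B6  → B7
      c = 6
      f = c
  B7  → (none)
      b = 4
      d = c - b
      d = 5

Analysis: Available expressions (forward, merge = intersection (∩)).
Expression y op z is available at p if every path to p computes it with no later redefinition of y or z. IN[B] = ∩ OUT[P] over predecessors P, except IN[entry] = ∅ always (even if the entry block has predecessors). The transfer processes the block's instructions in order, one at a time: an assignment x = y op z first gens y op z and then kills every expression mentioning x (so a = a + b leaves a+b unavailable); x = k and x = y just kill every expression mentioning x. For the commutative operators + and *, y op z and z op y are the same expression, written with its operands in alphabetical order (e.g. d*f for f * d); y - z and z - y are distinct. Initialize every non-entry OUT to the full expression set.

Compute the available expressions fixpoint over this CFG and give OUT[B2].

Converged values:
  B0: | IN={} | OUT={}
  B1: | IN={} | OUT={a+f}
  B2: | IN={a+f} | OUT={a-a, c+e, e+e}
  B3: | IN={a-a, c+e, e+e} | OUT={c+e, e+e}
  B4: | IN={e+e} | OUT={b*f, e+e}
  B5: | IN={b*f, e+e} | OUT={b*f, e+e}
  B6: | IN={b*f, e+e} | OUT={e+e}
  B7: | IN={e+e} | OUT={c-b, e+e}

Merge at B2: IN[B2] = OUT[B1] = {a+f}
Applying B2's transfer function to that IN value gives OUT[B2] (row B2 above).

Answer: {a-a, c+e, e+e}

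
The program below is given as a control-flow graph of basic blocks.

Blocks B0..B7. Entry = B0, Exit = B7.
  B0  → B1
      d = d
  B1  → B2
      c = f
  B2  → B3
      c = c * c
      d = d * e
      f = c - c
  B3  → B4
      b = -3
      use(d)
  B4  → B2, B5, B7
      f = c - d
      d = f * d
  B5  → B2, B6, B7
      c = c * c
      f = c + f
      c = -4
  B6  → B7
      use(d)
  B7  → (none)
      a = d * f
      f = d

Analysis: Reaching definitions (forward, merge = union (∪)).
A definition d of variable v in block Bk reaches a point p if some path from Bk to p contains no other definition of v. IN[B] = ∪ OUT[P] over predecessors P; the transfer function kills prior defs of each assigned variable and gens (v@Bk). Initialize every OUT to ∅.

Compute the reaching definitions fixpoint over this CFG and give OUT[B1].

Per-block solution:
  B0:   IN={}   OUT={d@B0}
  B1:   IN={d@B0}   OUT={c@B1, d@B0}
  B2:   IN={b@B3, c@B1, c@B2, c@B5, d@B0, d@B4, f@B4, f@B5}   OUT={b@B3, c@B2, d@B2, f@B2}
  B3:   IN={b@B3, c@B2, d@B2, f@B2}   OUT={b@B3, c@B2, d@B2, f@B2}
  B4:   IN={b@B3, c@B2, d@B2, f@B2}   OUT={b@B3, c@B2, d@B4, f@B4}
  B5:   IN={b@B3, c@B2, d@B4, f@B4}   OUT={b@B3, c@B5, d@B4, f@B5}
  B6:   IN={b@B3, c@B5, d@B4, f@B5}   OUT={b@B3, c@B5, d@B4, f@B5}
  B7:   IN={b@B3, c@B2, c@B5, d@B4, f@B4, f@B5}   OUT={a@B7, b@B3, c@B2, c@B5, d@B4, f@B7}

Merge at B1: IN[B1] = OUT[B0] = {d@B0}
Applying B1's transfer function to that IN value gives OUT[B1] (row B1 above).

Answer: {c@B1, d@B0}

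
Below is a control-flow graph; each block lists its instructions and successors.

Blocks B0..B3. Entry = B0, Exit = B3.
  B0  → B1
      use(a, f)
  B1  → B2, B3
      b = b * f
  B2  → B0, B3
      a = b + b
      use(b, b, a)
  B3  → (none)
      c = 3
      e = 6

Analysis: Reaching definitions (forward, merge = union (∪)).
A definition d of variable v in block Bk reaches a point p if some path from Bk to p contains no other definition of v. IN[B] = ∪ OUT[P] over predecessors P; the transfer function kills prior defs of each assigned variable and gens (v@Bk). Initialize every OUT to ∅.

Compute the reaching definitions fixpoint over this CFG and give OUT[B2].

Per-block solution:
  B0:  IN={a@B2, b@B1}  OUT={a@B2, b@B1}
  B1:  IN={a@B2, b@B1}  OUT={a@B2, b@B1}
  B2:  IN={a@B2, b@B1}  OUT={a@B2, b@B1}
  B3:  IN={a@B2, b@B1}  OUT={a@B2, b@B1, c@B3, e@B3}

Merge at B2: IN[B2] = OUT[B1] = {a@B2, b@B1}
Applying B2's transfer function to that IN value gives OUT[B2] (row B2 above).

Answer: {a@B2, b@B1}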